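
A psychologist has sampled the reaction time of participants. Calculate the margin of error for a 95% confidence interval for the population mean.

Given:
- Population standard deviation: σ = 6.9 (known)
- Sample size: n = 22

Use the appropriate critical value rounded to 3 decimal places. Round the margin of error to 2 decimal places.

The population standard deviation σ is known, so use the z-interval margin of error formula.

For 95% confidence, z* = 1.96 (from standard normal table)

Margin of error formula for z-interval: E = z* × σ/√n

E = 1.96 × 6.9/√22
  = 1.96 × 1.471085
  = 2.8833

Rounded to 2 decimal places:

2.88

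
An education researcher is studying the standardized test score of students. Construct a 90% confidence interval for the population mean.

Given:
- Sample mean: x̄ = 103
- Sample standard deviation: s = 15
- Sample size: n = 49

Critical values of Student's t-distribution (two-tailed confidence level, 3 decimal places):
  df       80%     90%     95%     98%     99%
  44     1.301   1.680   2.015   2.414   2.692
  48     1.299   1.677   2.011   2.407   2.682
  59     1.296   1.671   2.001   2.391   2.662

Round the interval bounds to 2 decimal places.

The population standard deviation σ is unknown (only the sample standard deviation s is given), so use a t-interval with df = n - 1 = 49 - 1 = 48.

For 90% confidence with df = 48, t* = 1.677 (from t-table)

Standard error: SE = s/√n = 15/√49 = 2.142857

Margin of error: E = t* × SE = 1.677 × 2.142857 = 3.5936

T-interval: x̄ ± E = 103 ± 3.5936 = (99.4064, 106.5936)

Rounded to 2 decimal places:

(99.41, 106.59)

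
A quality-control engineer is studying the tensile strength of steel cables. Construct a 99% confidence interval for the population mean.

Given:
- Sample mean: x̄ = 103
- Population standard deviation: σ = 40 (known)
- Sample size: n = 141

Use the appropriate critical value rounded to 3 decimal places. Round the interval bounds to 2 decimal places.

The population standard deviation σ is known, so use a z-interval (standard normal critical value).

For 99% confidence, z* = 2.576 (from standard normal table)

Standard error: SE = σ/√n = 40/√141 = 3.368608

Margin of error: E = z* × SE = 2.576 × 3.368608 = 8.6775

Z-interval: x̄ ± E = 103 ± 8.6775 = (94.3225, 111.6775)

Rounded to 2 decimal places:

(94.32, 111.68)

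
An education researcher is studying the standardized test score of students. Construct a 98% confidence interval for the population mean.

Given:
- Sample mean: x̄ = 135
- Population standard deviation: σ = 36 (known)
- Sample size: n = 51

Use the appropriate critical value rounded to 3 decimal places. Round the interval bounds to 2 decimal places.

The population standard deviation σ is known, so use a z-interval (standard normal critical value).

For 98% confidence, z* = 2.326 (from standard normal table)

Standard error: SE = σ/√n = 36/√51 = 5.041008

Margin of error: E = z* × SE = 2.326 × 5.041008 = 11.7254

Z-interval: x̄ ± E = 135 ± 11.7254 = (123.2746, 146.7254)

Rounded to 2 decimal places:

(123.27, 146.73)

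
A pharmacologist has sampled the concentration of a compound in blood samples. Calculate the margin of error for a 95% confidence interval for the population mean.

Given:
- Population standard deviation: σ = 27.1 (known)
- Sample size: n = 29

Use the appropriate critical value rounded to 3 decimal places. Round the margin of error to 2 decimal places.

The population standard deviation σ is known, so use the z-interval margin of error formula.

For 95% confidence, z* = 1.96 (from standard normal table)

Margin of error formula for z-interval: E = z* × σ/√n

E = 1.96 × 27.1/√29
  = 1.96 × 5.032344
  = 9.8634

Rounded to 2 decimal places:

9.86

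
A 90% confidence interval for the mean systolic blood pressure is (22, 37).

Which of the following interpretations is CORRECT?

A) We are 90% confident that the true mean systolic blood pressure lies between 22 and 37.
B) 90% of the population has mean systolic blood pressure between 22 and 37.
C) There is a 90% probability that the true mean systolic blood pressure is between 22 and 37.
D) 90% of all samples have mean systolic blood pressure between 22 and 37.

A confidence interval represents our confidence in the procedure, not a probability statement about the parameter.

Key concept: If we repeated this sampling process many times and computed a 90% CI each time, about 90% of those intervals would contain the true population parameter.

For this specific interval (22, 37):
- Midpoint (point estimate): 29.5
- Margin of error: 7.5

The correct interpretation is the one stating confidence that the true parameter lies in the interval — option A.

A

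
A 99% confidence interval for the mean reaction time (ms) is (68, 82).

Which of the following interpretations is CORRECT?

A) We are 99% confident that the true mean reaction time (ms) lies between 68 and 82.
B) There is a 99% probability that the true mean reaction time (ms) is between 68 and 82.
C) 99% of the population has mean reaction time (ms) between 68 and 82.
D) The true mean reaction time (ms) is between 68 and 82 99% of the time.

A confidence interval represents our confidence in the procedure, not a probability statement about the parameter.

Key concept: If we repeated this sampling process many times and computed a 99% CI each time, about 99% of those intervals would contain the true population parameter.

For this specific interval (68, 82):
- Midpoint (point estimate): 75
- Margin of error: 7

The correct interpretation is the one stating confidence that the true parameter lies in the interval — option A.

A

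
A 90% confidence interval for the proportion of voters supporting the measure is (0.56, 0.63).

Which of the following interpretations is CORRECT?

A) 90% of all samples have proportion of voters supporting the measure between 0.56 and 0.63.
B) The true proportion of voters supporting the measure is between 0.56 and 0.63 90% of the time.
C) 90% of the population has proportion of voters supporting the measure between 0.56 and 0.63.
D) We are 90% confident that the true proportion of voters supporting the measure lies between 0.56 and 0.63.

A confidence interval represents our confidence in the procedure, not a probability statement about the parameter.

Key concept: If we repeated this sampling process many times and computed a 90% CI each time, about 90% of those intervals would contain the true population parameter.

For this specific interval (0.56, 0.63):
- Midpoint (point estimate): 0.595
- Margin of error: 0.035

The correct interpretation is the one stating confidence that the true parameter lies in the interval — option D.

D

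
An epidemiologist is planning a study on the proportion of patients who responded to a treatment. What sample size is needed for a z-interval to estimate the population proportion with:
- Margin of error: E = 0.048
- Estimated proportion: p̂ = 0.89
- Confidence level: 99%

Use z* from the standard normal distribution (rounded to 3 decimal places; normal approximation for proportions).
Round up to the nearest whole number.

Using z* for proportion z-interval (normal approximation).

For 99% confidence, z* = 2.576 (from standard normal table)

Sample size formula for proportion z-interval: n = z*²p̂(1-p̂)/E²

n = 2.576² × 0.89 × 0.11 / 0.048²
  = 6.635776 × 0.0979 / 0.002304
  = 281.9629

Round up to the nearest whole number: n = 282

282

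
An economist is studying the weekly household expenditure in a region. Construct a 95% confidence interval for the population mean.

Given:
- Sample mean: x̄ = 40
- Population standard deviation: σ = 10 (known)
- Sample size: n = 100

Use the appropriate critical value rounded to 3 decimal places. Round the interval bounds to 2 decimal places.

The population standard deviation σ is known, so use a z-interval (standard normal critical value).

For 95% confidence, z* = 1.96 (from standard normal table)

Standard error: SE = σ/√n = 10/√100 = 1.000000

Margin of error: E = z* × SE = 1.96 × 1.000000 = 1.9600

Z-interval: x̄ ± E = 40 ± 1.9600 = (38.0400, 41.9600)

Rounded to 2 decimal places:

(38.04, 41.96)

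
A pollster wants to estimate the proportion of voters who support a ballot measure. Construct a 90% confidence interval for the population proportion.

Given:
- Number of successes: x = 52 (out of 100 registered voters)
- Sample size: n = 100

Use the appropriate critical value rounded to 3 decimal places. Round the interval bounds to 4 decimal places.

Sample proportion: p̂ = 52/100 = 0.520000

Check conditions for normal approximation:
  np̂ = 52 ≥ 10 ✓
  n(1-p̂) = 48 ≥ 10 ✓

The sample is large enough, so use a z-interval (normal approximation) for the proportion.

For 90% confidence, z* = 1.645 (from standard normal table)

Standard error: SE = √(p̂(1-p̂)/n) = √(0.520000×0.480000/100) = 0.04995998

Margin of error: E = z* × SE = 1.645 × 0.04995998 = 0.082184

Z-interval: p̂ ± E = 0.520000 ± 0.082184 = (0.437816, 0.602184)

Rounded to 4 decimal places:

(0.4378, 0.6022)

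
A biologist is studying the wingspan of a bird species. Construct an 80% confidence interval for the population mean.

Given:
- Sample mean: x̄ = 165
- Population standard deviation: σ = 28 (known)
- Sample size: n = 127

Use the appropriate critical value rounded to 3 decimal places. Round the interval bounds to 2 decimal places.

The population standard deviation σ is known, so use a z-interval (standard normal critical value).

For 80% confidence, z* = 1.282 (from standard normal table)

Standard error: SE = σ/√n = 28/√127 = 2.484598

Margin of error: E = z* × SE = 1.282 × 2.484598 = 3.1853

Z-interval: x̄ ± E = 165 ± 3.1853 = (161.8147, 168.1853)

Rounded to 2 decimal places:

(161.81, 168.19)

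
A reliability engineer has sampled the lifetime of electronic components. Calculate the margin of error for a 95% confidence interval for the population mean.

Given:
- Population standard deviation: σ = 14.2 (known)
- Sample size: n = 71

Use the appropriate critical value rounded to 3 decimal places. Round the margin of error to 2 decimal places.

The population standard deviation σ is known, so use the z-interval margin of error formula.

For 95% confidence, z* = 1.96 (from standard normal table)

Margin of error formula for z-interval: E = z* × σ/√n

E = 1.96 × 14.2/√71
  = 1.96 × 1.685230
  = 3.3031

Rounded to 2 decimal places:

3.30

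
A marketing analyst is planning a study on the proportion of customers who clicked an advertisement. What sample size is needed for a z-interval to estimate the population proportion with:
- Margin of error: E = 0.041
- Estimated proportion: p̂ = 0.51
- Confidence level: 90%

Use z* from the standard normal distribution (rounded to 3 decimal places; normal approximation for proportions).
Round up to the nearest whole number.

Using z* for proportion z-interval (normal approximation).

For 90% confidence, z* = 1.645 (from standard normal table)

Sample size formula for proportion z-interval: n = z*²p̂(1-p̂)/E²

n = 1.645² × 0.51 × 0.49 / 0.041²
  = 2.706025 × 0.2499 / 0.001681
  = 402.2818

Round up to the nearest whole number: n = 403

403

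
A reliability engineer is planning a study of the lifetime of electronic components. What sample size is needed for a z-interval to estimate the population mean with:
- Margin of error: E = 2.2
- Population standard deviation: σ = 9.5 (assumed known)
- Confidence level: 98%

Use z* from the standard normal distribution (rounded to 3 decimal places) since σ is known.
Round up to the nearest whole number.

Using z* since population σ is known (z-interval formula).

For 98% confidence, z* = 2.326 (from standard normal table)

Sample size formula for z-interval: n = (z*σ/E)²

n = (2.326 × 9.5 / 2.2)²
  = (10.044091)²
  = 100.8838

Round up to the nearest whole number: n = 101

101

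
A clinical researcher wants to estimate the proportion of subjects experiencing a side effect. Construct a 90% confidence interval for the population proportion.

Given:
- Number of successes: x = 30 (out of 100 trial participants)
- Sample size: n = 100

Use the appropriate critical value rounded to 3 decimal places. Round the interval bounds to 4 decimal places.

Sample proportion: p̂ = 30/100 = 0.300000

Check conditions for normal approximation:
  np̂ = 30 ≥ 10 ✓
  n(1-p̂) = 70 ≥ 10 ✓

The sample is large enough, so use a z-interval (normal approximation) for the proportion.

For 90% confidence, z* = 1.645 (from standard normal table)

Standard error: SE = √(p̂(1-p̂)/n) = √(0.300000×0.700000/100) = 0.04582576

Margin of error: E = z* × SE = 1.645 × 0.04582576 = 0.075383

Z-interval: p̂ ± E = 0.300000 ± 0.075383 = (0.224617, 0.375383)

Rounded to 4 decimal places:

(0.2246, 0.3754)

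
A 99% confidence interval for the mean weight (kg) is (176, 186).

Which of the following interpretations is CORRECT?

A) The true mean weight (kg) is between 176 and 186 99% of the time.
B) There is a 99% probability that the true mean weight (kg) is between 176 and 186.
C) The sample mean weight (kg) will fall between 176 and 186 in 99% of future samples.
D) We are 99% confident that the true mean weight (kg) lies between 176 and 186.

A confidence interval represents our confidence in the procedure, not a probability statement about the parameter.

Key concept: If we repeated this sampling process many times and computed a 99% CI each time, about 99% of those intervals would contain the true population parameter.

For this specific interval (176, 186):
- Midpoint (point estimate): 181
- Margin of error: 5

The correct interpretation is the one stating confidence that the true parameter lies in the interval — option D.

D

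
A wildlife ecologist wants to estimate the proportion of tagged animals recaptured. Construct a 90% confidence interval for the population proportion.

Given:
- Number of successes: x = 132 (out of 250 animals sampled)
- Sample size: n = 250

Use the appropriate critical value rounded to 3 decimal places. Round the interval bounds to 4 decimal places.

Sample proportion: p̂ = 132/250 = 0.528000

Check conditions for normal approximation:
  np̂ = 132 ≥ 10 ✓
  n(1-p̂) = 118 ≥ 10 ✓

The sample is large enough, so use a z-interval (normal approximation) for the proportion.

For 90% confidence, z* = 1.645 (from standard normal table)

Standard error: SE = √(p̂(1-p̂)/n) = √(0.528000×0.472000/250) = 0.03157315

Margin of error: E = z* × SE = 1.645 × 0.03157315 = 0.051938

Z-interval: p̂ ± E = 0.528000 ± 0.051938 = (0.476062, 0.579938)

Rounded to 4 decimal places:

(0.4761, 0.5799)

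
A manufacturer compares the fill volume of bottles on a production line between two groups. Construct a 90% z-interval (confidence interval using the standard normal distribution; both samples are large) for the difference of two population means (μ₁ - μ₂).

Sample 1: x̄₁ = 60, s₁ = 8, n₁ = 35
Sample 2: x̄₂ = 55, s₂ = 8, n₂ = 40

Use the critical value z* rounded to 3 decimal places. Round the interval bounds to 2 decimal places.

Both samples are large (n₁ = 35 ≥ 30, n₂ = 40 ≥ 30), so a z-interval for the difference of means applies.

Point estimate: x̄₁ - x̄₂ = 60 - 55 = 5

Standard error: SE = √(s₁²/n₁ + s₂²/n₂)
= √(8²/35 + 8²/40)
= √(1.828571 + 1.600000)
= 1.851640

For 90% confidence, z* = 1.645 (from standard normal table)
Margin of error: E = z* × SE = 1.645 × 1.851640 = 3.0459

Z-interval: (x̄₁ - x̄₂) ± E = 5 ± 3.0459 = (1.9541, 8.0459)

Rounded to 2 decimal places:

(1.95, 8.05)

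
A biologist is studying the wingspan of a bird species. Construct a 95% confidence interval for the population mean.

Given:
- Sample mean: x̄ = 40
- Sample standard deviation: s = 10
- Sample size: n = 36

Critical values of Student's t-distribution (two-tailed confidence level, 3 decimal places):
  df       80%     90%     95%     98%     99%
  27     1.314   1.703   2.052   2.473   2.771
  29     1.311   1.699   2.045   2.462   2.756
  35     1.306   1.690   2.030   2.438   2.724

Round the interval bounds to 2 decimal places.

The population standard deviation σ is unknown (only the sample standard deviation s is given), so use a t-interval with df = n - 1 = 36 - 1 = 35.

For 95% confidence with df = 35, t* = 2.030 (from t-table)

Standard error: SE = s/√n = 10/√36 = 1.666667

Margin of error: E = t* × SE = 2.030 × 1.666667 = 3.3833

T-interval: x̄ ± E = 40 ± 3.3833 = (36.6167, 43.3833)

Rounded to 2 decimal places:

(36.62, 43.38)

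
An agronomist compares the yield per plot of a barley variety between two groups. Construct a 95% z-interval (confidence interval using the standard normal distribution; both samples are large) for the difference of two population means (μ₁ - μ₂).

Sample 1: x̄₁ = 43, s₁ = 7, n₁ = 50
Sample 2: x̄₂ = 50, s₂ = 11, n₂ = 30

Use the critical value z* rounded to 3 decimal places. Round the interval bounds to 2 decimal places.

Both samples are large (n₁ = 50 ≥ 30, n₂ = 30 ≥ 30), so a z-interval for the difference of means applies.

Point estimate: x̄₁ - x̄₂ = 43 - 50 = -7

Standard error: SE = √(s₁²/n₁ + s₂²/n₂)
= √(7²/50 + 11²/30)
= √(0.980000 + 4.033333)
= 2.239047

For 95% confidence, z* = 1.96 (from standard normal table)
Margin of error: E = z* × SE = 1.96 × 2.239047 = 4.3885

Z-interval: (x̄₁ - x̄₂) ± E = -7 ± 4.3885 = (-11.3885, -2.6115)

Rounded to 2 decimal places:

(-11.39, -2.61)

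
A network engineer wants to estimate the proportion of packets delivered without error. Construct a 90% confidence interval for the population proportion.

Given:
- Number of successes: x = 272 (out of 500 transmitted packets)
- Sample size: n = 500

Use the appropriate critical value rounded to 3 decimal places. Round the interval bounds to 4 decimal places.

Sample proportion: p̂ = 272/500 = 0.544000

Check conditions for normal approximation:
  np̂ = 272 ≥ 10 ✓
  n(1-p̂) = 228 ≥ 10 ✓

The sample is large enough, so use a z-interval (normal approximation) for the proportion.

For 90% confidence, z* = 1.645 (from standard normal table)

Standard error: SE = √(p̂(1-p̂)/n) = √(0.544000×0.456000/500) = 0.02227393

Margin of error: E = z* × SE = 1.645 × 0.02227393 = 0.036641

Z-interval: p̂ ± E = 0.544000 ± 0.036641 = (0.507359, 0.580641)

Rounded to 4 decimal places:

(0.5074, 0.5806)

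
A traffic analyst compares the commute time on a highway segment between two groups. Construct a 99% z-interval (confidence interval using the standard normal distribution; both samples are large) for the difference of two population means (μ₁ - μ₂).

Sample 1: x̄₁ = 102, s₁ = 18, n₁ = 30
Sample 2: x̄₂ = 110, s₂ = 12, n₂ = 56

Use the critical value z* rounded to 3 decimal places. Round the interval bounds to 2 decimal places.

Both samples are large (n₁ = 30 ≥ 30, n₂ = 56 ≥ 30), so a z-interval for the difference of means applies.

Point estimate: x̄₁ - x̄₂ = 102 - 110 = -8

Standard error: SE = √(s₁²/n₁ + s₂²/n₂)
= √(18²/30 + 12²/56)
= √(10.800000 + 2.571429)
= 3.656696

For 99% confidence, z* = 2.576 (from standard normal table)
Margin of error: E = z* × SE = 2.576 × 3.656696 = 9.4196

Z-interval: (x̄₁ - x̄₂) ± E = -8 ± 9.4196 = (-17.4196, 1.4196)

Rounded to 2 decimal places:

(-17.42, 1.42)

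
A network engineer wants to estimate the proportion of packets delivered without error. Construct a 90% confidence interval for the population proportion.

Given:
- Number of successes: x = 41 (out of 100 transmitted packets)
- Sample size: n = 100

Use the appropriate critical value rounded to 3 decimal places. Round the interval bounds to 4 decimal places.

Sample proportion: p̂ = 41/100 = 0.410000

Check conditions for normal approximation:
  np̂ = 41 ≥ 10 ✓
  n(1-p̂) = 59 ≥ 10 ✓

The sample is large enough, so use a z-interval (normal approximation) for the proportion.

For 90% confidence, z* = 1.645 (from standard normal table)

Standard error: SE = √(p̂(1-p̂)/n) = √(0.410000×0.590000/100) = 0.04918333

Margin of error: E = z* × SE = 1.645 × 0.04918333 = 0.080907

Z-interval: p̂ ± E = 0.410000 ± 0.080907 = (0.329093, 0.490907)

Rounded to 4 decimal places:

(0.3291, 0.4909)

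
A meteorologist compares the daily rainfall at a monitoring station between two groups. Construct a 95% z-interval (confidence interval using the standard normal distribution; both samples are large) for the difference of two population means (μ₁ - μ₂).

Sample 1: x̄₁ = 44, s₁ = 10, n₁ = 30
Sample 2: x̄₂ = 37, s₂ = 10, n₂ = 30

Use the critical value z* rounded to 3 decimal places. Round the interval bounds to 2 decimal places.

Both samples are large (n₁ = 30 ≥ 30, n₂ = 30 ≥ 30), so a z-interval for the difference of means applies.

Point estimate: x̄₁ - x̄₂ = 44 - 37 = 7

Standard error: SE = √(s₁²/n₁ + s₂²/n₂)
= √(10²/30 + 10²/30)
= √(3.333333 + 3.333333)
= 2.581989

For 95% confidence, z* = 1.96 (from standard normal table)
Margin of error: E = z* × SE = 1.96 × 2.581989 = 5.0607

Z-interval: (x̄₁ - x̄₂) ± E = 7 ± 5.0607 = (1.9393, 12.0607)

Rounded to 2 decimal places:

(1.94, 12.06)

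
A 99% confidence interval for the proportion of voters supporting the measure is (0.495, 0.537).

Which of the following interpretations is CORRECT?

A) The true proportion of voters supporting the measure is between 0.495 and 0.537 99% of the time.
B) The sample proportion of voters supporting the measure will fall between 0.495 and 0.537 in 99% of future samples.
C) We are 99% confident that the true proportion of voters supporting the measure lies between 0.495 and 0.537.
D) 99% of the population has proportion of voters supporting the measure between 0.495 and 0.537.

A confidence interval represents our confidence in the procedure, not a probability statement about the parameter.

Key concept: If we repeated this sampling process many times and computed a 99% CI each time, about 99% of those intervals would contain the true population parameter.

For this specific interval (0.495, 0.537):
- Midpoint (point estimate): 0.516
- Margin of error: 0.021

The correct interpretation is the one stating confidence that the true parameter lies in the interval — option C.

C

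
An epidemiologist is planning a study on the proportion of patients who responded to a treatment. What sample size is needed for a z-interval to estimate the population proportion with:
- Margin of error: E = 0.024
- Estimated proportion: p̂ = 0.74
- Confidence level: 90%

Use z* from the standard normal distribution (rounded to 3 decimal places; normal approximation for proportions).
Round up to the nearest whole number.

Using z* for proportion z-interval (normal approximation).

For 90% confidence, z* = 1.645 (from standard normal table)

Sample size formula for proportion z-interval: n = z*²p̂(1-p̂)/E²

n = 1.645² × 0.74 × 0.26 / 0.024²
  = 2.706025 × 0.1924 / 0.000576
  = 903.8875

Round up to the nearest whole number: n = 904

904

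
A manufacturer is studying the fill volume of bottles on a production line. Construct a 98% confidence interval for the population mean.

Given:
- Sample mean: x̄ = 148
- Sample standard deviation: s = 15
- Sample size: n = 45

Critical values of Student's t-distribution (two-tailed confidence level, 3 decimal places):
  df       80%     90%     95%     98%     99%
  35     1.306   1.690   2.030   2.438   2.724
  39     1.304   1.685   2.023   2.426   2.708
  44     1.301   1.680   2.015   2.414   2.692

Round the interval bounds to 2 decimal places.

The population standard deviation σ is unknown (only the sample standard deviation s is given), so use a t-interval with df = n - 1 = 45 - 1 = 44.

For 98% confidence with df = 44, t* = 2.414 (from t-table)

Standard error: SE = s/√n = 15/√45 = 2.236068

Margin of error: E = t* × SE = 2.414 × 2.236068 = 5.3979

T-interval: x̄ ± E = 148 ± 5.3979 = (142.6021, 153.3979)

Rounded to 2 decimal places:

(142.60, 153.40)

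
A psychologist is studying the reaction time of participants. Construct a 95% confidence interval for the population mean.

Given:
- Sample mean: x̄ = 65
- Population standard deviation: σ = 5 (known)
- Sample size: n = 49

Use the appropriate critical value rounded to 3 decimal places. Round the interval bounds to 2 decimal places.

The population standard deviation σ is known, so use a z-interval (standard normal critical value).

For 95% confidence, z* = 1.96 (from standard normal table)

Standard error: SE = σ/√n = 5/√49 = 0.714286

Margin of error: E = z* × SE = 1.96 × 0.714286 = 1.4000

Z-interval: x̄ ± E = 65 ± 1.4000 = (63.6000, 66.4000)

Rounded to 2 decimal places:

(63.60, 66.40)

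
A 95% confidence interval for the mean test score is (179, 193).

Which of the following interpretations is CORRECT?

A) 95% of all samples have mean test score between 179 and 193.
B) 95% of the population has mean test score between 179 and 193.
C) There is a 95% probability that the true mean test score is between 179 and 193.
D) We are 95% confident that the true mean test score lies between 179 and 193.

A confidence interval represents our confidence in the procedure, not a probability statement about the parameter.

Key concept: If we repeated this sampling process many times and computed a 95% CI each time, about 95% of those intervals would contain the true population parameter.

For this specific interval (179, 193):
- Midpoint (point estimate): 186
- Margin of error: 7

The correct interpretation is the one stating confidence that the true parameter lies in the interval — option D.

D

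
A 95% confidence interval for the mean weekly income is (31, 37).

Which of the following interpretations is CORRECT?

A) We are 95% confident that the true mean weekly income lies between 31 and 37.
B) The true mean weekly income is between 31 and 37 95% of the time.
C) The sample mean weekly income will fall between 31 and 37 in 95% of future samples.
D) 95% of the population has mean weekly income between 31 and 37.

A confidence interval represents our confidence in the procedure, not a probability statement about the parameter.

Key concept: If we repeated this sampling process many times and computed a 95% CI each time, about 95% of those intervals would contain the true population parameter.

For this specific interval (31, 37):
- Midpoint (point estimate): 34
- Margin of error: 3

The correct interpretation is the one stating confidence that the true parameter lies in the interval — option A.

A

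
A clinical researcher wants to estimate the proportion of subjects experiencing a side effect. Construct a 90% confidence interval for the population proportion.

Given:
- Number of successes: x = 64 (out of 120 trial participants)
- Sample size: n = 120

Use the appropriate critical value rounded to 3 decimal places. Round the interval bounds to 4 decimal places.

Sample proportion: p̂ = 64/120 = 0.5333333

Check conditions for normal approximation:
  np̂ = 64 ≥ 10 ✓
  n(1-p̂) = 56 ≥ 10 ✓

The sample is large enough, so use a z-interval (normal approximation) for the proportion.

For 90% confidence, z* = 1.645 (from standard normal table)

Standard error: SE = √(p̂(1-p̂)/n) = √(0.5333333×0.4666667/120) = 0.045542003

Margin of error: E = z* × SE = 1.645 × 0.045542003 = 0.0749166

Z-interval: p̂ ± E = 0.5333333 ± 0.0749166 = (0.4584167, 0.6082499)

Rounded to 4 decimal places:

(0.4584, 0.6082)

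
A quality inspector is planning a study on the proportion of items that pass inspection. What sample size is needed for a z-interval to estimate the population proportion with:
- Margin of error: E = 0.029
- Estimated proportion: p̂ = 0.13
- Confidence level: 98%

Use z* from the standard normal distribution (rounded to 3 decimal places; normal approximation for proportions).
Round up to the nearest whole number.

Using z* for proportion z-interval (normal approximation).

For 98% confidence, z* = 2.326 (from standard normal table)

Sample size formula for proportion z-interval: n = z*²p̂(1-p̂)/E²

n = 2.326² × 0.13 × 0.87 / 0.029²
  = 5.410276 × 0.1131 / 0.000841
  = 727.5888

Round up to the nearest whole number: n = 728

728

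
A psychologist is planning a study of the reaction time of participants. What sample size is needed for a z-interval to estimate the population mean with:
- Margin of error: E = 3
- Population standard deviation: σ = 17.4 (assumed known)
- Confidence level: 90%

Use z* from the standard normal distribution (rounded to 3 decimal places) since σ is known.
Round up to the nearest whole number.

Using z* since population σ is known (z-interval formula).

For 90% confidence, z* = 1.645 (from standard normal table)

Sample size formula for z-interval: n = (z*σ/E)²

n = (1.645 × 17.4 / 3)²
  = (9.541000)²
  = 91.0307

Round up to the nearest whole number: n = 92

92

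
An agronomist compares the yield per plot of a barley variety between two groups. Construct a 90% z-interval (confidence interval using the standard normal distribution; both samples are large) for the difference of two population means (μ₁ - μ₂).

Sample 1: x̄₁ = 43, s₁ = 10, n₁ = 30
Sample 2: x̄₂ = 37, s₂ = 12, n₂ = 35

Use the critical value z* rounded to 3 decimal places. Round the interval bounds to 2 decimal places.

Both samples are large (n₁ = 30 ≥ 30, n₂ = 35 ≥ 30), so a z-interval for the difference of means applies.

Point estimate: x̄₁ - x̄₂ = 43 - 37 = 6

Standard error: SE = √(s₁²/n₁ + s₂²/n₂)
= √(10²/30 + 12²/35)
= √(3.333333 + 4.114286)
= 2.729033

For 90% confidence, z* = 1.645 (from standard normal table)
Margin of error: E = z* × SE = 1.645 × 2.729033 = 4.4893

Z-interval: (x̄₁ - x̄₂) ± E = 6 ± 4.4893 = (1.5107, 10.4893)

Rounded to 2 decimal places:

(1.51, 10.49)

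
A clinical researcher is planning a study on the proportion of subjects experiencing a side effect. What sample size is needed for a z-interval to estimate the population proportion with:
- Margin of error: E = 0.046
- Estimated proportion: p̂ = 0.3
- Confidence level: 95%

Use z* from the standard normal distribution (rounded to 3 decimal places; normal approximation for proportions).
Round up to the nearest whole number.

Using z* for proportion z-interval (normal approximation).

For 95% confidence, z* = 1.96 (from standard normal table)

Sample size formula for proportion z-interval: n = z*²p̂(1-p̂)/E²

n = 1.96² × 0.3 × 0.7 / 0.046²
  = 3.8416 × 0.21 / 0.002116
  = 381.2552

Round up to the nearest whole number: n = 382

382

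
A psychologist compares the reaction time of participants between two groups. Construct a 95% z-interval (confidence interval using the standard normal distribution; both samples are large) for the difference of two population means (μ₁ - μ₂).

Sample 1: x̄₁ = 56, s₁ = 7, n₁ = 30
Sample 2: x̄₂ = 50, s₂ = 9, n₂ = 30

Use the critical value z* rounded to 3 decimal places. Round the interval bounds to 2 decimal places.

Both samples are large (n₁ = 30 ≥ 30, n₂ = 30 ≥ 30), so a z-interval for the difference of means applies.

Point estimate: x̄₁ - x̄₂ = 56 - 50 = 6

Standard error: SE = √(s₁²/n₁ + s₂²/n₂)
= √(7²/30 + 9²/30)
= √(1.633333 + 2.700000)
= 2.081666

For 95% confidence, z* = 1.96 (from standard normal table)
Margin of error: E = z* × SE = 1.96 × 2.081666 = 4.0801

Z-interval: (x̄₁ - x̄₂) ± E = 6 ± 4.0801 = (1.9199, 10.0801)

Rounded to 2 decimal places:

(1.92, 10.08)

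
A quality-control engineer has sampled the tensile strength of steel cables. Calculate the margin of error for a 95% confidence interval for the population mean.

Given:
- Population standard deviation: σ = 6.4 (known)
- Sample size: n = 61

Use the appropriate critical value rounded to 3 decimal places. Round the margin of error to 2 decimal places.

The population standard deviation σ is known, so use the z-interval margin of error formula.

For 95% confidence, z* = 1.96 (from standard normal table)

Margin of error formula for z-interval: E = z* × σ/√n

E = 1.96 × 6.4/√61
  = 1.96 × 0.819436
  = 1.6061

Rounded to 2 decimal places:

1.61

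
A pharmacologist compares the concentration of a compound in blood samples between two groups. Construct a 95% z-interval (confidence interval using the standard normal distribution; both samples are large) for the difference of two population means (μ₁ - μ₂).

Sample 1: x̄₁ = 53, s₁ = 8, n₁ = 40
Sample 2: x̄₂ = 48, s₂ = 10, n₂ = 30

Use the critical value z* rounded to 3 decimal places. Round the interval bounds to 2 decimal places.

Both samples are large (n₁ = 40 ≥ 30, n₂ = 30 ≥ 30), so a z-interval for the difference of means applies.

Point estimate: x̄₁ - x̄₂ = 53 - 48 = 5

Standard error: SE = √(s₁²/n₁ + s₂²/n₂)
= √(8²/40 + 10²/30)
= √(1.600000 + 3.333333)
= 2.221111

For 95% confidence, z* = 1.96 (from standard normal table)
Margin of error: E = z* × SE = 1.96 × 2.221111 = 4.3534

Z-interval: (x̄₁ - x̄₂) ± E = 5 ± 4.3534 = (0.6466, 9.3534)

Rounded to 2 decimal places:

(0.65, 9.35)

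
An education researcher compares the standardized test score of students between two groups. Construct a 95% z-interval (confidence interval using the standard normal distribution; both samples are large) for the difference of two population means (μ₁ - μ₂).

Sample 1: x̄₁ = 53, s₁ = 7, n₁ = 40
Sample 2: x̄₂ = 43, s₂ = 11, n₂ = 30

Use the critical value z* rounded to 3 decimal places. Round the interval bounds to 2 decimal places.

Both samples are large (n₁ = 40 ≥ 30, n₂ = 30 ≥ 30), so a z-interval for the difference of means applies.

Point estimate: x̄₁ - x̄₂ = 53 - 43 = 10

Standard error: SE = √(s₁²/n₁ + s₂²/n₂)
= √(7²/40 + 11²/30)
= √(1.225000 + 4.033333)
= 2.293106

For 95% confidence, z* = 1.96 (from standard normal table)
Margin of error: E = z* × SE = 1.96 × 2.293106 = 4.4945

Z-interval: (x̄₁ - x̄₂) ± E = 10 ± 4.4945 = (5.5055, 14.4945)

Rounded to 2 decimal places:

(5.51, 14.49)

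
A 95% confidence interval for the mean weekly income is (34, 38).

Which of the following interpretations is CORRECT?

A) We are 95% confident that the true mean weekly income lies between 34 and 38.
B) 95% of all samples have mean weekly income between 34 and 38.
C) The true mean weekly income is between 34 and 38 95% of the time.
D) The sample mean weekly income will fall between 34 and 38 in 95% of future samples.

A confidence interval represents our confidence in the procedure, not a probability statement about the parameter.

Key concept: If we repeated this sampling process many times and computed a 95% CI each time, about 95% of those intervals would contain the true population parameter.

For this specific interval (34, 38):
- Midpoint (point estimate): 36
- Margin of error: 2

The correct interpretation is the one stating confidence that the true parameter lies in the interval — option A.

A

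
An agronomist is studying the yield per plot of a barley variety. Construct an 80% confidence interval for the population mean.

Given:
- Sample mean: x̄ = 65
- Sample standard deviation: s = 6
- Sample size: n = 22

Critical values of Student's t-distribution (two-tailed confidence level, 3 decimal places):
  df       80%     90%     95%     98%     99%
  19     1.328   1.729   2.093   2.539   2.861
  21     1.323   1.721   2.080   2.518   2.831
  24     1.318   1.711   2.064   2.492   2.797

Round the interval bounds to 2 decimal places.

The population standard deviation σ is unknown (only the sample standard deviation s is given), so use a t-interval with df = n - 1 = 22 - 1 = 21.

For 80% confidence with df = 21, t* = 1.323 (from t-table)

Standard error: SE = s/√n = 6/√22 = 1.279204

Margin of error: E = t* × SE = 1.323 × 1.279204 = 1.6924

T-interval: x̄ ± E = 65 ± 1.6924 = (63.3076, 66.6924)

Rounded to 2 decimal places:

(63.31, 66.69)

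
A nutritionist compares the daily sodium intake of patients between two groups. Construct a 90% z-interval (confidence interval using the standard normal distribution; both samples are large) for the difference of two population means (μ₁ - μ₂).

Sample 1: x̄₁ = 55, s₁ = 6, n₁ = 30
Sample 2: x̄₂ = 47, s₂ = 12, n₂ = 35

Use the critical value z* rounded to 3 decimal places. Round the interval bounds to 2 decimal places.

Both samples are large (n₁ = 30 ≥ 30, n₂ = 35 ≥ 30), so a z-interval for the difference of means applies.

Point estimate: x̄₁ - x̄₂ = 55 - 47 = 8

Standard error: SE = √(s₁²/n₁ + s₂²/n₂)
= √(6²/30 + 12²/35)
= √(1.200000 + 4.114286)
= 2.305273

For 90% confidence, z* = 1.645 (from standard normal table)
Margin of error: E = z* × SE = 1.645 × 2.305273 = 3.7922

Z-interval: (x̄₁ - x̄₂) ± E = 8 ± 3.7922 = (4.2078, 11.7922)

Rounded to 2 decimal places:

(4.21, 11.79)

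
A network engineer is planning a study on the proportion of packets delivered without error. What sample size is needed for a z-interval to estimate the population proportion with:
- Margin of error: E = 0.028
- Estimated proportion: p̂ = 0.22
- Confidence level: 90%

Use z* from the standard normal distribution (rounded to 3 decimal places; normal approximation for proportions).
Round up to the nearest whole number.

Using z* for proportion z-interval (normal approximation).

For 90% confidence, z* = 1.645 (from standard normal table)

Sample size formula for proportion z-interval: n = z*²p̂(1-p̂)/E²

n = 1.645² × 0.22 × 0.78 / 0.028²
  = 2.706025 × 0.1716 / 0.000784
  = 592.2881

Round up to the nearest whole number: n = 593

593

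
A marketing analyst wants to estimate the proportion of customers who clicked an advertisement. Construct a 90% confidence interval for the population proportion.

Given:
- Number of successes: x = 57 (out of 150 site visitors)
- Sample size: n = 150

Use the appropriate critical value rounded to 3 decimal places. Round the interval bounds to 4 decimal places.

Sample proportion: p̂ = 57/150 = 0.380000

Check conditions for normal approximation:
  np̂ = 57 ≥ 10 ✓
  n(1-p̂) = 93 ≥ 10 ✓

The sample is large enough, so use a z-interval (normal approximation) for the proportion.

For 90% confidence, z* = 1.645 (from standard normal table)

Standard error: SE = √(p̂(1-p̂)/n) = √(0.380000×0.620000/150) = 0.03963164

Margin of error: E = z* × SE = 1.645 × 0.03963164 = 0.065194

Z-interval: p̂ ± E = 0.380000 ± 0.065194 = (0.314806, 0.445194)

Rounded to 4 decimal places:

(0.3148, 0.4452)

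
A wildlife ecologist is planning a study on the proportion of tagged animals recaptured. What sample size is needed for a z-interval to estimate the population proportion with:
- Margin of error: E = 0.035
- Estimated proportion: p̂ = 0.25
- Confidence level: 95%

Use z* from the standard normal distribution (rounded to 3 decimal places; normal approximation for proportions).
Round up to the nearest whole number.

Using z* for proportion z-interval (normal approximation).

For 95% confidence, z* = 1.96 (from standard normal table)

Sample size formula for proportion z-interval: n = z*²p̂(1-p̂)/E²

n = 1.96² × 0.25 × 0.75 / 0.035²
  = 3.8416 × 0.1875 / 0.001225
  = 588 (exactly)

This is already a whole number, so no rounding up is needed: n = 588

588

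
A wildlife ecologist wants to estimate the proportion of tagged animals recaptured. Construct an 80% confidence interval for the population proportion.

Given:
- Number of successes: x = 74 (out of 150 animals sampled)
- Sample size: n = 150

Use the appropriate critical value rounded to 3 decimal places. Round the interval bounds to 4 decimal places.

Sample proportion: p̂ = 74/150 = 0.493333

Check conditions for normal approximation:
  np̂ = 74 ≥ 10 ✓
  n(1-p̂) = 76 ≥ 10 ✓

The sample is large enough, so use a z-interval (normal approximation) for the proportion.

For 80% confidence, z* = 1.282 (from standard normal table)

Standard error: SE = √(p̂(1-p̂)/n) = √(0.493333×0.506667/150) = 0.04082120

Margin of error: E = z* × SE = 1.282 × 0.04082120 = 0.052333

Z-interval: p̂ ± E = 0.493333 ± 0.052333 = (0.441001, 0.545666)

Rounded to 4 decimal places:

(0.4410, 0.5457)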